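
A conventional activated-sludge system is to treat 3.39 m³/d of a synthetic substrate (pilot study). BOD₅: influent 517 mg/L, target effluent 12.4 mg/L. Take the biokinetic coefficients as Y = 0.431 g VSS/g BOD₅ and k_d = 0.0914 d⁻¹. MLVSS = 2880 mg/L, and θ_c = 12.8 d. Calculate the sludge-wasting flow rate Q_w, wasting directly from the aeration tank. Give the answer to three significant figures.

Q_w ≈ 0.118 m³/d

Rearranging the biomass balance for a CMAS with decay, V = Y·Q·ΔS·θ_c / [X·(1+k_d θ_c)] = 0.431 × 3.39 × (517 − 12.4) × 12.8 / [2880 × (1 + 0.0914 × 12.8)] = 9.44×10^3 / 6249 = 1.510 m³.
Wasting from the aeration tank: Q_w = V / θ_c = 1.510 / 12.8 = 0.1180 m³/d.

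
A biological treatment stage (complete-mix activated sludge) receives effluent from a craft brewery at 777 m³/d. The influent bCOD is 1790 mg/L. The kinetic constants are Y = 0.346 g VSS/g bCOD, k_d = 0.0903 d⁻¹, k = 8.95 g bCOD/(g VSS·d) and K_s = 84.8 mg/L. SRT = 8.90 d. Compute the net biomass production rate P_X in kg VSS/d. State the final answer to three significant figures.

P_X ≈ 266 kg VSS/d

From the Monod/SRT balance for a CMAS, S = K_s·(1+k_d θ_c)/[θ_c·(Y k − k_d) − 1] = 84.8 × (1 + 0.0903 × 8.90) / [8.90 × (0.346 × 8.95 − 0.0903) − 1] = 153.0 / 25.76 = 5.938 mg/L.
Y_obs = Y / (1 + k_d θ_c) = 0.346 / (1 + 0.0903 × 8.90) = 0.346 / 1.804 = 0.1918.
Q·(S₀ − S) = 777 × (1790 − 5.94) × 10⁻³ = 1386 kg/d removed.
So the net sludge growth is P_X = 0.1918 × 1386 = 265.9 kg VSS/d.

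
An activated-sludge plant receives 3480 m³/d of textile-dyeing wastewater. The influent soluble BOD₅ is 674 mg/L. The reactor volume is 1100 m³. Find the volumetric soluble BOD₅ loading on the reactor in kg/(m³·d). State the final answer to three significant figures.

L_v ≈ 2.13 kg soluble BOD₅/(m³·d)

Volumetric loading L_v = Q·S₀ / V = 3480 × 674 g/m³ / 1100 m³ = 2132 g/(m³·d) = 2.132 kg soluble BOD₅/(m³·d).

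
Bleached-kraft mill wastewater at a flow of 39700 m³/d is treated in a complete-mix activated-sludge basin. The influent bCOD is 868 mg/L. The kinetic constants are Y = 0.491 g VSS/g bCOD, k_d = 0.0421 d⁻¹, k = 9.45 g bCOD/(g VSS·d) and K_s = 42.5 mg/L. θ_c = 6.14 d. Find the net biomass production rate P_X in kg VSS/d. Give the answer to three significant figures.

For a completely mixed reactor with recycle the Lawrence–McCarty relation gives S = K_s·(1 + k_d·θ_c) / [θ_c·(Y·k − k_d) − 1] = 42.5 × (1 + 0.0421 × 6.14) / [6.14 × (0.491 × 9.45 − 0.0421) − 1] = 53.49 / 27.23 = 1.964 mg/L.
Correct the yield for decay: Y_obs = Y/(1 + k_d θ_c) = 0.491 / (1 + 0.0421 × 6.14) = 0.491 / 1.258 = 0.3901.
ΔS = 868 − 1.96 = 866.0 mg/L, so the substrate removal rate is 39700 × 866.0/1000 = 34382 kg bCOD/d.
Net biomass production P_X = Y_obs × Q·(S₀ − S) = 0.3901 × 34382 = 13414 kg VSS/d.

P_X ≈ 13400 kg VSS/d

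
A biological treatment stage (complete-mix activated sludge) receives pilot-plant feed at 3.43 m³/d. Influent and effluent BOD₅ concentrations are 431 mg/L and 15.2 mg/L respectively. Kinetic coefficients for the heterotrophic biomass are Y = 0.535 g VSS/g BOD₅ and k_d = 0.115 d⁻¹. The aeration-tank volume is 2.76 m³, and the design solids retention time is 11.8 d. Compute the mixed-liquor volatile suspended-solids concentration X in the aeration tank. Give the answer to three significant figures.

X = Y·Q·ΔS·θ_c / [V·(1 + k_d θ_c)] = 0.535 × 3.43 × (431 − 15.2) × 11.8 / [2.76 × (1 + 0.115 × 11.8)] = 1384 mg/L.

X ≈ 1380 mg/L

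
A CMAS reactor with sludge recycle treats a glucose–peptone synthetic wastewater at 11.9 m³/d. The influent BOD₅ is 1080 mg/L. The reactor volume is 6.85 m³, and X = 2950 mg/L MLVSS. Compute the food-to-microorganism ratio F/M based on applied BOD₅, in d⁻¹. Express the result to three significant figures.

F/M ≈ 0.636 d⁻¹

F/M = applied load / biomass = Q·S₀/(V·X) = 11.9 × 1080 / (6.850 × 2950) = 0.6360 d⁻¹.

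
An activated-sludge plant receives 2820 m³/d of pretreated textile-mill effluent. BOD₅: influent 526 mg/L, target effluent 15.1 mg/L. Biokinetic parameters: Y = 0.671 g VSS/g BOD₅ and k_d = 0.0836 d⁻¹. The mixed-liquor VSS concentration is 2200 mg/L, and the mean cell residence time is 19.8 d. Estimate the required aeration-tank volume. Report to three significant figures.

V ≈ 3280 m³

Steady-state biomass mass balance: V·X·(1 + k_d·θ_c) = Y·Q·(S₀ − S)·θ_c, so V = 0.671 × 2820 × (526 − 15.1) × 19.8 / [2200 × (1 + 0.0836 × 19.8)] = 1.91×10^7 / 5842 = 3277 m³.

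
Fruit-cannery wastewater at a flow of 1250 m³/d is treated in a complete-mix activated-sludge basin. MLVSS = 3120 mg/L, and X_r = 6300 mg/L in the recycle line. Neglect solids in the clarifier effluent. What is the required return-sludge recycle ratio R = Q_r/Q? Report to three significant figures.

R ≈ 0.981

Mass balance around the secondary clarifier (neglecting effluent solids): R = X / (X_r − X) = 3120 / (6300 − 3120) = 0.9811.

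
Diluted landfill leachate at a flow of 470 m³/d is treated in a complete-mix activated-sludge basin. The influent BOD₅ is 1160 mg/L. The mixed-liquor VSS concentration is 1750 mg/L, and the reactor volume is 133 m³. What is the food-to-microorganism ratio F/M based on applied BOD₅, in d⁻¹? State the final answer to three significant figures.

F/M = applied load / biomass = Q·S₀/(V·X) = 470 × 1160 / (133.0 × 1750) = 2.342 d⁻¹.

F/M ≈ 2.34 d⁻¹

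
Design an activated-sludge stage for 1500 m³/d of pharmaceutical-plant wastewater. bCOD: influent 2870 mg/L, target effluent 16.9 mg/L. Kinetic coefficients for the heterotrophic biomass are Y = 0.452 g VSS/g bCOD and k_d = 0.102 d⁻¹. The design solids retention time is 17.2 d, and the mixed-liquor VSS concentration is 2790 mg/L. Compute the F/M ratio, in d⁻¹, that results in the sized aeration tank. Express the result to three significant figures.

F/M ≈ 0.356 d⁻¹

Steady-state biomass mass balance: V·X·(1 + k_d·θ_c) = Y·Q·(S₀ − S)·θ_c, so V = 0.452 × 1500 × (2870 − 16.9) × 17.2 / [2790 × (1 + 0.102 × 17.2)] = 3.33×10^7 / 7685 = 4330 m³.
F/M = applied load / biomass = Q·S₀/(V·X) = 1500 × 2870 / (4330 × 2790) = 0.3564 d⁻¹.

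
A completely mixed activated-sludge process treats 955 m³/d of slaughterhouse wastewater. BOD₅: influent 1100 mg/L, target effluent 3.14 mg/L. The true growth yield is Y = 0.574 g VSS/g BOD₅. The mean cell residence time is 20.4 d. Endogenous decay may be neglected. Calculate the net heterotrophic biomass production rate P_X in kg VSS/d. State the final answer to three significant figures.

P_X ≈ 601 kg VSS/d

Since k_d ≈ 0, Y_obs = Y = 0.574 g VSS/g BOD₅.
ΔS = 1100 − 3.14 = 1097 mg/L, so the substrate removal rate is 955 × 1097/1000 = 1048 kg BOD₅/d.
P_X = Y_obs · Q(S₀ − S) = 0.5740 × 1048 = 601.3 kg VSS/d.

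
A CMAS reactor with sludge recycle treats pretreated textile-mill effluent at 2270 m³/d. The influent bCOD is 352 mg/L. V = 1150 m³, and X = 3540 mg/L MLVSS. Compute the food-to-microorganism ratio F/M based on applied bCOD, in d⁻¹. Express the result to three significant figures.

F/M ≈ 0.196 d⁻¹

Food-to-microorganism ratio F/M = Q S₀ / (V X) = 2270 × 352 / (1150 × 3540) = 0.1963 d⁻¹.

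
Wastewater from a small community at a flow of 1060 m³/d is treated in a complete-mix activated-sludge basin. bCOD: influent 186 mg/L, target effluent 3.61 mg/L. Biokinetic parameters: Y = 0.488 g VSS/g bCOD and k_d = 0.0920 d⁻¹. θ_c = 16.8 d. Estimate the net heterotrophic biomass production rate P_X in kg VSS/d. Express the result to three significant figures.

P_X ≈ 37.1 kg VSS/d

Y_obs = Y / (1 + k_d θ_c) = 0.488 / (1 + 0.0920 × 16.8) = 0.488 / 2.546 = 0.1917.
ΔS = 186 − 3.61 = 182.4 mg/L, so the substrate removal rate is 1060 × 182.4/1000 = 193.3 kg bCOD/d.
So the net sludge growth is P_X = 0.1917 × 193.3 = 37.06 kg VSS/d.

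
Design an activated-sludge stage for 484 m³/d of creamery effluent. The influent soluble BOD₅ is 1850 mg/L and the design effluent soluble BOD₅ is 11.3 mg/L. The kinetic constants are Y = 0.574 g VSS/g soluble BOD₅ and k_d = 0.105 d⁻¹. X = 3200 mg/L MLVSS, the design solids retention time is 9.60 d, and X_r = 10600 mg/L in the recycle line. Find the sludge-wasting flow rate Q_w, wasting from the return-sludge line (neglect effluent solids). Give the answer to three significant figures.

Q_w ≈ 24.0 m³/d

Rearranging the biomass balance for a CMAS with decay, V = Y·Q·ΔS·θ_c / [X·(1+k_d θ_c)] = 0.574 × 484 × (1850 − 11.3) × 9.60 / [3200 × (1 + 0.105 × 9.60)] = 4.9×10^6 / 6426 = 763.2 m³.
Q_w = (V·X)/(θ_c X_r) = 763.2 × 3200 / (9.60 × 10600) = 24.00 m³/d.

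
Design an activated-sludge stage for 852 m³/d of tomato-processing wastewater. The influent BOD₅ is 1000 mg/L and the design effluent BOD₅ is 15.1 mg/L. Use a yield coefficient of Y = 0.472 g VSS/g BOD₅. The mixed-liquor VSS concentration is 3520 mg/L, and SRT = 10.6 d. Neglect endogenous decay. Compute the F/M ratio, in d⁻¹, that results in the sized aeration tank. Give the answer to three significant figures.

F/M ≈ 0.203 d⁻¹

With k_d = 0 the design equation reduces to V = Y Q (S₀−S) θ_c / X = 0.472 × 852 × (1000 − 15.1) × 10.6 / 3520 = 1193 m³.
Food-to-microorganism ratio F/M = Q S₀ / (V X) = 852 × 1000 / (1193 × 3520) = 0.2029 d⁻¹.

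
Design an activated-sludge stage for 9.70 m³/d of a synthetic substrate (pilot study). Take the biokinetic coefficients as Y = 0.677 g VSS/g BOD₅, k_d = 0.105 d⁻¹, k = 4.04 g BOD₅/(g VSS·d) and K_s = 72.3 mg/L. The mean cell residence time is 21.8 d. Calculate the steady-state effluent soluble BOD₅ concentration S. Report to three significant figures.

For a completely mixed reactor with recycle the Lawrence–McCarty relation gives S = K_s·(1 + k_d·θ_c) / [θ_c·(Y·k − k_d) − 1] = 72.3 × (1 + 0.105 × 21.8) / [21.8 × (0.677 × 4.04 − 0.105) − 1] = 237.8 / 56.34 = 4.221 mg/L.

S ≈ 4.22 mg/L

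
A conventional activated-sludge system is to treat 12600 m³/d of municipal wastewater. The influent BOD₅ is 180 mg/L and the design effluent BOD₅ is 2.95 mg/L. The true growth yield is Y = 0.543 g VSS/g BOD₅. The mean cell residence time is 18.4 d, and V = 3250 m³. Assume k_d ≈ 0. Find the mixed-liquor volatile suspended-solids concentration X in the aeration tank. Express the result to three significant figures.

X ≈ 6860 mg/L

From V·X = Y·Q·(S₀ − S)·θ_c (decay neglected): X = 0.543 × 12600 × (180 − 2.95) × 18.4 / 3250 = 6858 mg/L.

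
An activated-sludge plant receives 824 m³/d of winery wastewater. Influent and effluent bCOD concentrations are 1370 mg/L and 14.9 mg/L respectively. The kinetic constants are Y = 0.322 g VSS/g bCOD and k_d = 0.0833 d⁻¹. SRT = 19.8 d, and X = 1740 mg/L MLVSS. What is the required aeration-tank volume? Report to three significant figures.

V ≈ 1540 m³

From the SRT design equation V = Y Q (S₀−S) θ_c / [X (1 + k_d θ_c)] = 0.322 × 824 × (1370 − 14.9) × 19.8 / [1740 × (1 + 0.0833 × 19.8)] = 7.12×10^6 / 4610 = 1544 m³.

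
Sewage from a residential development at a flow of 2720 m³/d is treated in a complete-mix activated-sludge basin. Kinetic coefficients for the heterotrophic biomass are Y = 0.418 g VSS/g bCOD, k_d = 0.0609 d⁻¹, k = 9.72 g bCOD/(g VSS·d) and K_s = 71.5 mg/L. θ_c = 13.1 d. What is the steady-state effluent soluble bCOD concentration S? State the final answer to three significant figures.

Effluent substrate depends only on kinetics and SRT: S = K_s(1 + k_d θ_c) / [θ_c(Yk − k_d) − 1] = 71.5 × (1 + 0.0609 × 13.1) / [13.1 × (0.418 × 9.72 − 0.0609) − 1] = 128.5 / 51.43 = 2.500 mg/L.

S ≈ 2.50 mg/L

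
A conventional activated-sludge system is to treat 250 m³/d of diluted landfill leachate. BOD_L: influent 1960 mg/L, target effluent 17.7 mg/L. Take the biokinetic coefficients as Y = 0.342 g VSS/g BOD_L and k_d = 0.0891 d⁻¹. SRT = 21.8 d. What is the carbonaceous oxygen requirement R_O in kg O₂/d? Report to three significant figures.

R_O ≈ 405 kg O₂/d

Y_obs = Y / (1 + k_d θ_c) = 0.342 / (1 + 0.0891 × 21.8) = 0.342 / 2.942 = 0.1162.
ΔS = 1960 − 17.7 = 1942 mg/L, so the substrate removal rate is 250 × 1942/1000 = 485.6 kg BOD_L/d.
Net sludge production P_X = 0.1162 × 485.6 = 56.44 kg VSS/d.
Carbonaceous O₂ demand = substrate oxidised − cell-mass equivalent = 485.6 − 1.42 × 56.44 = 405.4 kg O₂/d.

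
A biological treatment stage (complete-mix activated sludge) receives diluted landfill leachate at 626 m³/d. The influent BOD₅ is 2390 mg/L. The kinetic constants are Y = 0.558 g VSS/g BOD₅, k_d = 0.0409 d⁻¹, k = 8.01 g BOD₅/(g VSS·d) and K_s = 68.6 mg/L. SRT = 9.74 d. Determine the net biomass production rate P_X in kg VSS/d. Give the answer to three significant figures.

Effluent substrate depends only on kinetics and SRT: S = K_s(1 + k_d θ_c) / [θ_c(Yk − k_d) − 1] = 68.6 × (1 + 0.0409 × 9.74) / [9.74 × (0.558 × 8.01 − 0.0409) − 1] = 95.93 / 42.14 = 2.277 mg/L.
Observed yield with endogenous decay: Y_obs = Y / (1 + k_d·θ_c) = 0.558 / (1 + 0.0409 × 9.74) = 0.558 / 1.398 = 0.3990 g VSS/g BOD₅.
Mass of BOD₅ removed per day: Q(S₀ − S) = 626 × 2388 g/m³ = 1495 kg/d.
So the net sludge growth is P_X = 0.3990 × 1495 = 596.4 kg VSS/d.

P_X ≈ 596 kg VSS/d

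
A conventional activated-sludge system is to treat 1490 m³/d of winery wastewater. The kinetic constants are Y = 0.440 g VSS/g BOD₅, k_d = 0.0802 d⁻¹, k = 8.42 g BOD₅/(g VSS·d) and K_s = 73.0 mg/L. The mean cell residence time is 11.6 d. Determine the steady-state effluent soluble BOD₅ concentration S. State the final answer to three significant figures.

S ≈ 3.43 mg/L

For a completely mixed reactor with recycle the Lawrence–McCarty relation gives S = K_s·(1 + k_d·θ_c) / [θ_c·(Y·k − k_d) − 1] = 73.0 × (1 + 0.0802 × 11.6) / [11.6 × (0.440 × 8.42 − 0.0802) − 1] = 140.9 / 41.05 = 3.433 mg/L.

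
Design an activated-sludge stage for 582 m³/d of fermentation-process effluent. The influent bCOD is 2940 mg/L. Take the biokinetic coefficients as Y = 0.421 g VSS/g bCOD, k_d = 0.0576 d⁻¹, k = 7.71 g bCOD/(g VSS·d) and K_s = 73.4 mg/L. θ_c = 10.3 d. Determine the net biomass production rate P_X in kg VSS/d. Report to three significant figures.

For a completely mixed reactor with recycle the Lawrence–McCarty relation gives S = K_s·(1 + k_d·θ_c) / [θ_c·(Y·k − k_d) − 1] = 73.4 × (1 + 0.0576 × 10.3) / [10.3 × (0.421 × 7.71 − 0.0576) − 1] = 116.9 / 31.84 = 3.673 mg/L.
Correct the yield for decay: Y_obs = Y/(1 + k_d θ_c) = 0.421 / (1 + 0.0576 × 10.3) = 0.421 / 1.593 = 0.2642.
ΔS = 2940 − 3.67 = 2936 mg/L, so the substrate removal rate is 582 × 2936/1000 = 1709 kg bCOD/d.
P_X = Y_obs · Q(S₀ − S) = 0.2642 × 1709 = 451.6 kg VSS/d.

P_X ≈ 452 kg VSS/d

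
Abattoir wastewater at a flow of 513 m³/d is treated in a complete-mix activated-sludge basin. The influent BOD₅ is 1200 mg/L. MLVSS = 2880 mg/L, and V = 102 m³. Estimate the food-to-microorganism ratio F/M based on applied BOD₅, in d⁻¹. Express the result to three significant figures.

F/M = Q·S₀ / (V·X) = 513 × 1200 / (102.0 × 2880) = 2.096 g BOD₅·(g VSS·d)⁻¹.

F/M ≈ 2.10 d⁻¹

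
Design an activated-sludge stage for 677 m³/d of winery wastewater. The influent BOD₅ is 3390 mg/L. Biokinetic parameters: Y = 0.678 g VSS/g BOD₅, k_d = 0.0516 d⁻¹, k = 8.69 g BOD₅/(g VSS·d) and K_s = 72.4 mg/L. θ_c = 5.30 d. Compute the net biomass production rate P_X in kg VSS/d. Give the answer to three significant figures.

Effluent substrate depends only on kinetics and SRT: S = K_s(1 + k_d θ_c) / [θ_c(Yk − k_d) − 1] = 72.4 × (1 + 0.0516 × 5.30) / [5.30 × (0.678 × 8.69 − 0.0516) − 1] = 92.20 / 29.95 = 3.078 mg/L.
Y_obs = Y / (1 + k_d θ_c) = 0.678 / (1 + 0.0516 × 5.30) = 0.678 / 1.273 = 0.5324.
Substrate removed = Q·(S₀ − S) = 677 m³/d × (3390 − 3.08) g/m³ = 2.29×10^6 g/d = 2293 kg/d.
Biomass produced: P_X = Y_obs·Q·ΔS = 0.5324 × 2293 ≈ 1221 kg VSS/d.

P_X ≈ 1220 kg VSS/d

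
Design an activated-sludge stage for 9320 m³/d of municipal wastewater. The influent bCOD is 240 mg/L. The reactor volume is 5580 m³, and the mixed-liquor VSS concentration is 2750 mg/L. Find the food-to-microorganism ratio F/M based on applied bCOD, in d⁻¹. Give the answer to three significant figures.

F/M ≈ 0.146 d⁻¹

F/M = applied load / biomass = Q·S₀/(V·X) = 9320 × 240 / (5580 × 2750) = 0.1458 d⁻¹.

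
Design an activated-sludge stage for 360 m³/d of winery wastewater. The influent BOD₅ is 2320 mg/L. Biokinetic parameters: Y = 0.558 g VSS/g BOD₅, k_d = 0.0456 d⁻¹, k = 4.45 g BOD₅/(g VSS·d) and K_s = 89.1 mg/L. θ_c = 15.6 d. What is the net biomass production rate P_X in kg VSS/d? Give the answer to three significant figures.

Effluent substrate depends only on kinetics and SRT: S = K_s(1 + k_d θ_c) / [θ_c(Yk − k_d) − 1] = 89.1 × (1 + 0.0456 × 15.6) / [15.6 × (0.558 × 4.45 − 0.0456) − 1] = 152.5 / 37.03 = 4.118 mg/L.
Observed yield with endogenous decay: Y_obs = Y / (1 + k_d·θ_c) = 0.558 / (1 + 0.0456 × 15.6) = 0.558 / 1.711 = 0.3261 g VSS/g BOD₅.
Q·(S₀ − S) = 360 × (2320 − 4.12) × 10⁻³ = 833.7 kg/d removed.
P_X = Y_obs · Q(S₀ − S) = 0.3261 × 833.7 = 271.8 kg VSS/d.

P_X ≈ 272 kg VSS/d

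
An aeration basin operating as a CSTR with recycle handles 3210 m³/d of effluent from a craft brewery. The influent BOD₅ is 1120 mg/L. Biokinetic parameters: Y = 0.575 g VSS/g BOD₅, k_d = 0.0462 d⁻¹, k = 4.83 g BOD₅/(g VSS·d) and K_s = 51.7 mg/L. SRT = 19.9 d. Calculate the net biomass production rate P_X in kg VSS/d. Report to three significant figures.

P_X ≈ 1080 kg VSS/d

From the Monod/SRT balance for a CMAS, S = K_s·(1+k_d θ_c)/[θ_c·(Y k − k_d) − 1] = 51.7 × (1 + 0.0462 × 19.9) / [19.9 × (0.575 × 4.83 − 0.0462) − 1] = 99.23 / 53.35 = 1.860 mg/L.
Correct the yield for decay: Y_obs = Y/(1 + k_d θ_c) = 0.575 / (1 + 0.0462 × 19.9) = 0.575 / 1.919 = 0.2996.
Substrate removed = Q·(S₀ − S) = 3210 m³/d × (1120 − 1.86) g/m³ = 3.59×10^6 g/d = 3589 kg/d.
So the net sludge growth is P_X = 0.2996 × 3589 = 1075 kg VSS/d.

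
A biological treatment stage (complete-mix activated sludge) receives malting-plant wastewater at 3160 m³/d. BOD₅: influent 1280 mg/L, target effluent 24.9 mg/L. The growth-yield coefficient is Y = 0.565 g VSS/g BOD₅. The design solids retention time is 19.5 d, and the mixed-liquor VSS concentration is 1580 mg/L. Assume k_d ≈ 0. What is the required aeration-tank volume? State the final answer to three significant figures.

V ≈ 27700 m³

V·X = Y·Q·ΔS·θ_c gives V = 0.565 × 3160 × (1280 − 24.9) × 19.5 / 1580 = 27656 m³.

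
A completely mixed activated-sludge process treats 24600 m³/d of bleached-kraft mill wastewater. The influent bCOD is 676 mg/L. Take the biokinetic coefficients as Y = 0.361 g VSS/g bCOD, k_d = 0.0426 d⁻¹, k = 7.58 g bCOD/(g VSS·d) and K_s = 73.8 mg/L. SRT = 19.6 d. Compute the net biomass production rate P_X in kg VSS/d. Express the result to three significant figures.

Effluent substrate depends only on kinetics and SRT: S = K_s(1 + k_d θ_c) / [θ_c(Yk − k_d) − 1] = 73.8 × (1 + 0.0426 × 19.6) / [19.6 × (0.361 × 7.58 − 0.0426) − 1] = 135.4 / 51.80 = 2.614 mg/L.
Observed yield with endogenous decay: Y_obs = Y / (1 + k_d·θ_c) = 0.361 / (1 + 0.0426 × 19.6) = 0.361 / 1.835 = 0.1967 g VSS/g bCOD.
Substrate removed = Q·(S₀ − S) = 24600 m³/d × (676 − 2.61) g/m³ = 1.66×10^7 g/d = 16565 kg/d.
Net biomass production P_X = Y_obs × Q·(S₀ − S) = 0.1967 × 16565 = 3259 kg VSS/d.

P_X ≈ 3260 kg VSS/d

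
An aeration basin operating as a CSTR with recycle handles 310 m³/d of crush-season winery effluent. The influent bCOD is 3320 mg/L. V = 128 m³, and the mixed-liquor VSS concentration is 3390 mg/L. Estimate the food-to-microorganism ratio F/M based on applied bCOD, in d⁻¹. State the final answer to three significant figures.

F/M ≈ 2.37 d⁻¹

F/M = Q·S₀ / (V·X) = 310 × 3320 / (128.0 × 3390) = 2.372 g bCOD·(g VSS·d)⁻¹.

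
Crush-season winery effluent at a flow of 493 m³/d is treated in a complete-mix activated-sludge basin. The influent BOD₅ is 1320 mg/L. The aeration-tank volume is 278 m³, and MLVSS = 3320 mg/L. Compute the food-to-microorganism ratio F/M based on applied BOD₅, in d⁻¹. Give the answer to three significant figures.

Food-to-microorganism ratio F/M = Q S₀ / (V X) = 493 × 1320 / (278.0 × 3320) = 0.7051 d⁻¹.

F/M ≈ 0.705 d⁻¹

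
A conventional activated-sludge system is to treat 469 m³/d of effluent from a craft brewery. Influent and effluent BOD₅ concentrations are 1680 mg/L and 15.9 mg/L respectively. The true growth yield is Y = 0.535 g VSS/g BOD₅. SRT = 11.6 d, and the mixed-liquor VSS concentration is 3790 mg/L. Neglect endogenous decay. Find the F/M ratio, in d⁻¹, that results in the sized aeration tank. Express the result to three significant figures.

F/M ≈ 0.163 d⁻¹

V·X = Y·Q·ΔS·θ_c gives V = 0.535 × 469 × (1680 − 15.9) × 11.6 / 3790 = 1278 m³.
Food-to-microorganism ratio F/M = Q S₀ / (V X) = 469 × 1680 / (1278 × 3790) = 0.1627 d⁻¹.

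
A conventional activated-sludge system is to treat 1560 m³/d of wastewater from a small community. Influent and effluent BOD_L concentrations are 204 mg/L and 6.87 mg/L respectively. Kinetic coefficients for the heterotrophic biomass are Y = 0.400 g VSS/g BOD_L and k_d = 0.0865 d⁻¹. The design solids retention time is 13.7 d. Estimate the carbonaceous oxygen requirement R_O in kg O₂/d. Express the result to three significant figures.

The observed yield is Y_obs = Y/(1 + k_d·θ_c) = 0.400 / (1 + 0.0865 × 13.7) = 0.400 / 2.185 = 0.1831 g VSS per g BOD_L removed.
Q·(S₀ − S) = 1560 × (204 − 6.87) × 10⁻³ = 307.5 kg/d removed.
Net sludge production P_X = 0.1831 × 307.5 = 56.30 kg VSS/d.
R_O = Q·ΔS − 1.42 P_X = 307.5 − 79.94 = 227.6 kg O₂/d.

R_O ≈ 228 kg O₂/d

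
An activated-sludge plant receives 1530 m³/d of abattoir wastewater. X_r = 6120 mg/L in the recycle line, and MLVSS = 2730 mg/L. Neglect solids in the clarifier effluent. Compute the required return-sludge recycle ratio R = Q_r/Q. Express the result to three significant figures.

Solids balance on the clarifier gives (1+R)X = R·X_r, so R = X/(X_r − X) = 2730 / (6120 − 2730) = 0.8053.

R ≈ 0.805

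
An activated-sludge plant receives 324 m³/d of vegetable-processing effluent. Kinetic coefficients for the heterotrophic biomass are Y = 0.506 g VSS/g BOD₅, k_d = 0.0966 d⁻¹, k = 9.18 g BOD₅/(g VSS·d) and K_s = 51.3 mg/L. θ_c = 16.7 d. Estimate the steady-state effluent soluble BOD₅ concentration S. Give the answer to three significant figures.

S ≈ 1.79 mg/L

From the Monod/SRT balance for a CMAS, S = K_s·(1+k_d θ_c)/[θ_c·(Y k − k_d) − 1] = 51.3 × (1 + 0.0966 × 16.7) / [16.7 × (0.506 × 9.18 − 0.0966) − 1] = 134.1 / 74.96 = 1.788 mg/L.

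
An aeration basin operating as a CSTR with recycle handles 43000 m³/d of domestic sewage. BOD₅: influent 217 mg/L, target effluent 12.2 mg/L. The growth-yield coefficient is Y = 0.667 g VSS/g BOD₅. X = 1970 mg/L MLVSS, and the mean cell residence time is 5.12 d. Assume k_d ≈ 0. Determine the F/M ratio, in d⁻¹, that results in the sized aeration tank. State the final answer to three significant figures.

Biomass mass balance (decay neglected): V·X = Y·Q·(S₀ − S)·θ_c, so V = 0.667 × 43000 × (217 − 12.2) × 5.12 / 1970 = 15266 m³.
Food-to-microorganism ratio F/M = Q S₀ / (V X) = 43000 × 217 / (15266 × 1970) = 0.3103 d⁻¹.

F/M ≈ 0.310 d⁻¹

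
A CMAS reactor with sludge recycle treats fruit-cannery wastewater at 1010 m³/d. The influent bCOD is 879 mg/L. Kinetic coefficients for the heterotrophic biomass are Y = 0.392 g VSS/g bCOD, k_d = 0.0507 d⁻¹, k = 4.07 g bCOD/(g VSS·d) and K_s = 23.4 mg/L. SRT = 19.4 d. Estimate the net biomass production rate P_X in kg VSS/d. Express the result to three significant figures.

P_X ≈ 175 kg VSS/d

Effluent substrate depends only on kinetics and SRT: S = K_s(1 + k_d θ_c) / [θ_c(Yk − k_d) − 1] = 23.4 × (1 + 0.0507 × 19.4) / [19.4 × (0.392 × 4.07 − 0.0507) − 1] = 46.42 / 28.97 = 1.602 mg/L.
Y_obs = Y / (1 + k_d θ_c) = 0.392 / (1 + 0.0507 × 19.4) = 0.392 / 1.984 = 0.1976.
Mass of bCOD removed per day: Q(S₀ − S) = 1010 × 877.4 g/m³ = 886.2 kg/d.
P_X = Y_obs · Q(S₀ − S) = 0.1976 × 886.2 = 175.1 kg VSS/d.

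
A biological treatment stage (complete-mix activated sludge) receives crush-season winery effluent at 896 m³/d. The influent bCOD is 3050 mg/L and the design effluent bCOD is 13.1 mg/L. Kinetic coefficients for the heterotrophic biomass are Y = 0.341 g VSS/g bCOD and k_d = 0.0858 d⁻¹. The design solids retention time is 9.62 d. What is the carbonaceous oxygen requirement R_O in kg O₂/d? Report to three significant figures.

R_O ≈ 2000 kg O₂/d

Observed yield with endogenous decay: Y_obs = Y / (1 + k_d·θ_c) = 0.341 / (1 + 0.0858 × 9.62) = 0.341 / 1.825 = 0.1868 g VSS/g bCOD.
Q·(S₀ − S) = 896 × (3050 − 13.1) × 10⁻³ = 2721 kg/d removed.
Net sludge production P_X = 0.1868 × 2721 = 508.3 kg VSS/d.
R_O = Q·ΔS − 1.42 P_X = 2721 − 721.8 = 1999 kg O₂/d.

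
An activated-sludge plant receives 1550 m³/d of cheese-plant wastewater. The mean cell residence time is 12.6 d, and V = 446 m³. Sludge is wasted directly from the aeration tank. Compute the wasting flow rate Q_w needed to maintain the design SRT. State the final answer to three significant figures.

Wasting from the aeration tank: Q_w = V / θ_c = 446.0 / 12.6 = 35.40 m³/d.

Q_w ≈ 35.4 m³/d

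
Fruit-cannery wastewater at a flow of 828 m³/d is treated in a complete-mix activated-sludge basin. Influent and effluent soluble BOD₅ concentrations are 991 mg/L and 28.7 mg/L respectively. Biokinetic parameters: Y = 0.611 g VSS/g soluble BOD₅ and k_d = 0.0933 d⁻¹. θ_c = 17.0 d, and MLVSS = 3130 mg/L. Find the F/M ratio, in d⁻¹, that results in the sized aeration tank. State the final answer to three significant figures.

F/M ≈ 0.256 d⁻¹

From the SRT design equation V = Y Q (S₀−S) θ_c / [X (1 + k_d θ_c)] = 0.611 × 828 × (991 − 28.7) × 17.0 / [3130 × (1 + 0.0933 × 17.0)] = 8.28×10^6 / 8094 = 1022 m³.
F/M = applied load / biomass = Q·S₀/(V·X) = 828 × 991 / (1022 × 3130) = 0.2564 d⁻¹.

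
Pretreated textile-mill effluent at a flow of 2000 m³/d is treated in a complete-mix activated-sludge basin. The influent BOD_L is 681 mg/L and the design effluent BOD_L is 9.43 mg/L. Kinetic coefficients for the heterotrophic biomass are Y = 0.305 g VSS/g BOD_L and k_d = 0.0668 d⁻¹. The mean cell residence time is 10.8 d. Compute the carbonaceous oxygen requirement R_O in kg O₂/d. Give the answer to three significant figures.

The observed yield is Y_obs = Y/(1 + k_d·θ_c) = 0.305 / (1 + 0.0668 × 10.8) = 0.305 / 1.721 = 0.1772 g VSS per g BOD_L removed.
Mass of BOD_L removed per day: Q(S₀ − S) = 2000 × 671.6 g/m³ = 1343 kg/d.
Net sludge production P_X = 0.1772 × 1343 = 238.0 kg VSS/d.
Carbonaceous O₂ demand = substrate oxidised − cell-mass equivalent = 1343 − 1.42 × 238.0 = 1005 kg O₂/d.

R_O ≈ 1010 kg O₂/d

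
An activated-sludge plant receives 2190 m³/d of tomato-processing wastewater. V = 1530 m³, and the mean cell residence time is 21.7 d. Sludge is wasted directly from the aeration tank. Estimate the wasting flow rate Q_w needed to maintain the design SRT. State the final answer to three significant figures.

Q_w ≈ 70.5 m³/d

Wasting from the aeration tank: Q_w = V / θ_c = 1530 / 21.7 = 70.51 m³/d.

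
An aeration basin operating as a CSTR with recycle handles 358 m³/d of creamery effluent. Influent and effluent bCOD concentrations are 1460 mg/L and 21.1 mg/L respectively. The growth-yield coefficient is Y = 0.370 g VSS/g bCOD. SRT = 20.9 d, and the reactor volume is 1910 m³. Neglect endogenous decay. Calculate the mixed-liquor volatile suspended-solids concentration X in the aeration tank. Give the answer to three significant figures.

X = Y·Q·ΔS·θ_c / V = 0.370 × 358 × (1460 − 21.1) × 20.9 / 1910 = 2086 mg/L.

X ≈ 2090 mg/L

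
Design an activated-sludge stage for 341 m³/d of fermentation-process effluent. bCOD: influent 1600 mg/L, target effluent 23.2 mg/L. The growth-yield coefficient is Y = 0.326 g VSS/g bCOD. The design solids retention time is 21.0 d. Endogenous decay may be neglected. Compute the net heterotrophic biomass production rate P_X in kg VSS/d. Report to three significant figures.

P_X ≈ 175 kg VSS/d

No decay correction is needed, so Y_obs = Y = 0.326.
ΔS = 1600 − 23.2 = 1577 mg/L, so the substrate removal rate is 341 × 1577/1000 = 537.7 kg bCOD/d.
Biomass produced: P_X = Y_obs·Q·ΔS = 0.3260 × 537.7 ≈ 175.3 kg VSS/d.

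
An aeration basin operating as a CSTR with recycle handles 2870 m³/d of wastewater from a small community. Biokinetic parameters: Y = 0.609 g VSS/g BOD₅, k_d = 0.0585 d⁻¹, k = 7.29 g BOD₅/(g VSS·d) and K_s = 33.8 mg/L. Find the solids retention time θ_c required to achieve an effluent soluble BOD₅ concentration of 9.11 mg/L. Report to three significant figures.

From 1/θ_c = Y·k·S/(K_s + S) − k_d: Y·k·S/(K_s+S) = 0.609 × 7.29 × 9.11 / (33.8 + 9.11) = 0.9426 d⁻¹.
θ_c = 1/(μ − k_d) = 1/(0.9426 − 0.0585) = 1/0.8841 = 1.131 d.

θ_c ≈ 1.13 d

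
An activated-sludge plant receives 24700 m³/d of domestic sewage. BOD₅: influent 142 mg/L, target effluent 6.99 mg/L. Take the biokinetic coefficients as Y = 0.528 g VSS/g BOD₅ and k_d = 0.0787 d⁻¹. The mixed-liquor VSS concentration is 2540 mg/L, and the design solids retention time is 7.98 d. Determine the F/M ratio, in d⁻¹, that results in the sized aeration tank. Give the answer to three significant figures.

Rearranging the biomass balance for a CMAS with decay, V = Y·Q·ΔS·θ_c / [X·(1+k_d θ_c)] = 0.528 × 24700 × (142 − 6.99) × 7.98 / [2540 × (1 + 0.0787 × 7.98)] = 1.41×10^7 / 4135 = 3398 m³.
Food-to-microorganism ratio F/M = Q S₀ / (V X) = 24700 × 142 / (3398 × 2540) = 0.4064 d⁻¹.

F/M ≈ 0.406 d⁻¹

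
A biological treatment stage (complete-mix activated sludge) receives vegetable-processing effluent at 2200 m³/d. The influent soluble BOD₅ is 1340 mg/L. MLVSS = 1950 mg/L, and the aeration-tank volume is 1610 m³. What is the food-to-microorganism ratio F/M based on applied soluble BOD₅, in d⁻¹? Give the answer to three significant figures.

Food-to-microorganism ratio F/M = Q S₀ / (V X) = 2200 × 1340 / (1610 × 1950) = 0.9390 d⁻¹.

F/M ≈ 0.939 d⁻¹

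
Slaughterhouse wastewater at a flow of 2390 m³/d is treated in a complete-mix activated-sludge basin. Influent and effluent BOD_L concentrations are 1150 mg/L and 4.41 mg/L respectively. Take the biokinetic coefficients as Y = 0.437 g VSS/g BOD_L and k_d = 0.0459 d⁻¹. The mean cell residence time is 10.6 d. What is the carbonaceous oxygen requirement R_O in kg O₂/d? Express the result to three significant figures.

R_O ≈ 1600 kg O₂/d

Correct the yield for decay: Y_obs = Y/(1 + k_d θ_c) = 0.437 / (1 + 0.0459 × 10.6) = 0.437 / 1.487 = 0.2940.
Q·(S₀ − S) = 2390 × (1150 − 4.41) × 10⁻³ = 2738 kg/d removed.
Net sludge production P_X = 0.2940 × 2738 = 804.9 kg VSS/d.
R_O = Q·ΔS − 1.42 P_X = 2738 − 1143 = 1595 kg O₂/d.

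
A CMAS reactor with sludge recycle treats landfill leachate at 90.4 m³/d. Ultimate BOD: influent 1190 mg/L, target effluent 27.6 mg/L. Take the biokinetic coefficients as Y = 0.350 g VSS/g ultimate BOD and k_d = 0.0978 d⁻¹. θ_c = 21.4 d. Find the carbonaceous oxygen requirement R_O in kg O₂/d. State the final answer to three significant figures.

R_O ≈ 88.2 kg O₂/d

Observed yield with endogenous decay: Y_obs = Y / (1 + k_d·θ_c) = 0.350 / (1 + 0.0978 × 21.4) = 0.350 / 3.093 = 0.1132 g VSS/g ultimate BOD.
Mass of ultimate BOD removed per day: Q(S₀ − S) = 90.4 × 1162 g/m³ = 105.1 kg/d.
Biomass synthesised: P_X = Y_obs × 105.1 = 11.89 kg VSS/d.
R_O = Q·ΔS − 1.42 P_X = 105.1 − 16.89 = 88.20 kg O₂/d.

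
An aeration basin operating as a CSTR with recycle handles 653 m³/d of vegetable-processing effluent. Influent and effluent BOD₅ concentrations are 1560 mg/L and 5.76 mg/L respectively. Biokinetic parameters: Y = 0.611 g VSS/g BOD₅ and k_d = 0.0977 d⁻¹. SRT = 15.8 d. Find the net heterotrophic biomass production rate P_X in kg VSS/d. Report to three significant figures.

P_X ≈ 244 kg VSS/d

Y_obs = Y / (1 + k_d θ_c) = 0.611 / (1 + 0.0977 × 15.8) = 0.611 / 2.544 = 0.2402.
Mass of BOD₅ removed per day: Q(S₀ − S) = 653 × 1554 g/m³ = 1015 kg/d.
So the net sludge growth is P_X = 0.2402 × 1015 = 243.8 kg VSS/d.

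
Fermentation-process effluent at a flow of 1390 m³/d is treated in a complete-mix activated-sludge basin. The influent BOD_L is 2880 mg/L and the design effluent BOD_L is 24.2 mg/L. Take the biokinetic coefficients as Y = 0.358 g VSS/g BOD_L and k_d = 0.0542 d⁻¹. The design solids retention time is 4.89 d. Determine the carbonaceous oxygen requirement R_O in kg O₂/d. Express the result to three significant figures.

R_O ≈ 2370 kg O₂/d

The observed yield is Y_obs = Y/(1 + k_d·θ_c) = 0.358 / (1 + 0.0542 × 4.89) = 0.358 / 1.265 = 0.2830 g VSS per g BOD_L removed.
ΔS = 2880 − 24.2 = 2856 mg/L, so the substrate removal rate is 1390 × 2856/1000 = 3970 kg BOD_L/d.
Net sludge production P_X = 0.2830 × 3970 = 1123 kg VSS/d.
R_O = Q·ΔS − 1.42 P_X = 3970 − 1595 = 2374 kg O₂/d.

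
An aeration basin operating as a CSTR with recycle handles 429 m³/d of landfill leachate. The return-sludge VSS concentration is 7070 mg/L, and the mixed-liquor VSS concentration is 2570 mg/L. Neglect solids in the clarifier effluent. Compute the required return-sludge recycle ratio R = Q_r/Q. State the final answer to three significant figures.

R ≈ 0.571

Mass balance around the secondary clarifier (neglecting effluent solids): R = X / (X_r − X) = 2570 / (7070 − 2570) = 0.5711.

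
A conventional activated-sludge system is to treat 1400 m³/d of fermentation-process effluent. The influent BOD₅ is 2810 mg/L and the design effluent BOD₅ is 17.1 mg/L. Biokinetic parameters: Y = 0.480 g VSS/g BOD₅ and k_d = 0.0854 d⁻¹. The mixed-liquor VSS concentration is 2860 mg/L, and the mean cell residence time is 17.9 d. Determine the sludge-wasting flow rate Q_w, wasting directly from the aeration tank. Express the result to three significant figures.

Rearranging the biomass balance for a CMAS with decay, V = Y·Q·ΔS·θ_c / [X·(1+k_d θ_c)] = 0.480 × 1400 × (2810 − 17.1) × 17.9 / [2860 × (1 + 0.0854 × 17.9)] = 3.36×10^7 / 7232 = 4645 m³.
Wasting from the aeration tank: Q_w = V / θ_c = 4645 / 17.9 = 259.5 m³/d.

Q_w ≈ 260 m³/d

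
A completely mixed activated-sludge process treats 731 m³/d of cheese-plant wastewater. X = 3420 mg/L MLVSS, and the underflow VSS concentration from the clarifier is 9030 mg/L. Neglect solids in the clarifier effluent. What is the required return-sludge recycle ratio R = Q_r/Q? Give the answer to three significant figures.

R ≈ 0.610

Solids balance on the clarifier gives (1+R)X = R·X_r, so R = X/(X_r − X) = 3420 / (9030 − 3420) = 0.6096.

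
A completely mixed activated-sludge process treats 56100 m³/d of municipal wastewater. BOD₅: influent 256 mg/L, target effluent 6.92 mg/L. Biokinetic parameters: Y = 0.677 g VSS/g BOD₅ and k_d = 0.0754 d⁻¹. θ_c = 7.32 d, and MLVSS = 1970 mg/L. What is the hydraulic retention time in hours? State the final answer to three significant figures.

Rearranging the biomass balance for a CMAS with decay, V = Y·Q·ΔS·θ_c / [X·(1+k_d θ_c)] = 0.677 × 56100 × (256 − 6.92) × 7.32 / [1970 × (1 + 0.0754 × 7.32)] = 6.92×10^7 / 3057 = 22650 m³.
τ = V/Q = 22650/56100 = 0.4037 d, or 9.690 h.

τ ≈ 9.69 h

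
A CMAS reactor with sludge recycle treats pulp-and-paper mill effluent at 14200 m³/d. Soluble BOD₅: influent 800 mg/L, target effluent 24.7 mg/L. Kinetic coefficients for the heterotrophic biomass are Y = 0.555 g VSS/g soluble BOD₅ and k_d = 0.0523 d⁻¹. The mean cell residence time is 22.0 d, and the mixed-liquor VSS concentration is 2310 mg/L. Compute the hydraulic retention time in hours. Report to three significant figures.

τ ≈ 45.7 h

Rearranging the biomass balance for a CMAS with decay, V = Y·Q·ΔS·θ_c / [X·(1+k_d θ_c)] = 0.555 × 14200 × (800 − 24.7) × 22.0 / [2310 × (1 + 0.0523 × 22.0)] = 1.34×10^8 / 4968 = 27058 m³.
HRT = V/Q = 27058 m³ / 14200 m³·d⁻¹ = 1.906 d × 24 = 45.73 h.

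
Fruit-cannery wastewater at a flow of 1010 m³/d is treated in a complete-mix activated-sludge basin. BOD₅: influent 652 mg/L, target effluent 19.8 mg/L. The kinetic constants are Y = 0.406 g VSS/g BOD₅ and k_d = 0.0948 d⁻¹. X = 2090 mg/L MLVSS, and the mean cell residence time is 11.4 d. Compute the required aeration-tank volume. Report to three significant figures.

Steady-state biomass mass balance: V·X·(1 + k_d·θ_c) = Y·Q·(S₀ − S)·θ_c, so V = 0.406 × 1010 × (652 − 19.8) × 11.4 / [2090 × (1 + 0.0948 × 11.4)] = 2.96×10^6 / 4349 = 679.6 m³.

V ≈ 680 m³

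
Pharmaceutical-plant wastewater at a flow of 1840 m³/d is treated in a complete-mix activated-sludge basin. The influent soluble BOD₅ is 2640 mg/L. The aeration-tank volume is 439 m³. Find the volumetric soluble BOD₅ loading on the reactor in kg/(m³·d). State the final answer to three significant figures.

L_v ≈ 11.1 kg soluble BOD₅/(m³·d)

Applied soluble BOD₅ load per unit volume = Q·S₀/V = (1840 × 2640/1000)/439.0 = 11.07 kg soluble BOD₅·m⁻³·d⁻¹.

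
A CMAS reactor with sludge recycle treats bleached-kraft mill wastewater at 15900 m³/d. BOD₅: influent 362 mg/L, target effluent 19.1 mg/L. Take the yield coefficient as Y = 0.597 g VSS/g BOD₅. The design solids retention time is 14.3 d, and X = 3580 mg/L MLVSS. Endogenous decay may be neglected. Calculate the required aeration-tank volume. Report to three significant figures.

V ≈ 13000 m³

Biomass mass balance (decay neglected): V·X = Y·Q·(S₀ − S)·θ_c, so V = 0.597 × 15900 × (362 − 19.1) × 14.3 / 3580 = 13001 m³.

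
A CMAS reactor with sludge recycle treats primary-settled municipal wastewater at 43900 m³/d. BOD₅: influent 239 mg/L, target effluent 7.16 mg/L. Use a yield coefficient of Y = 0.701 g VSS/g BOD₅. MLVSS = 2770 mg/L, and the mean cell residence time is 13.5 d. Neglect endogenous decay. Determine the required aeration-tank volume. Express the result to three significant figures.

Biomass mass balance (decay neglected): V·X = Y·Q·(S₀ − S)·θ_c, so V = 0.701 × 43900 × (239 − 7.16) × 13.5 / 2770 = 34772 m³.

V ≈ 34800 m³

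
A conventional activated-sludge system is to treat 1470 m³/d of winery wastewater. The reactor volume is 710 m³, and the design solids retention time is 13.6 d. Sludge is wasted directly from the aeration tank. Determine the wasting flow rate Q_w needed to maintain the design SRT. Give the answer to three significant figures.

For wasting at MLVSS concentration, Q_w = V/θ_c = 710.0/13.6 = 52.21 m³/d.

Q_w ≈ 52.2 m³/d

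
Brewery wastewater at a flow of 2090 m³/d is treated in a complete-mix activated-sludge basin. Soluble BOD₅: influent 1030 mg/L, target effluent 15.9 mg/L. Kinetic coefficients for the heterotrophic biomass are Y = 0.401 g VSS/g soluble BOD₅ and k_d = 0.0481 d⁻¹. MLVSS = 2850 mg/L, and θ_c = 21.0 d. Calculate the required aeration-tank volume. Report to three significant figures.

Rearranging the biomass balance for a CMAS with decay, V = Y·Q·ΔS·θ_c / [X·(1+k_d θ_c)] = 0.401 × 2090 × (1030 − 15.9) × 21.0 / [2850 × (1 + 0.0481 × 21.0)] = 1.78×10^7 / 5729 = 3116 m³.

V ≈ 3120 m³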